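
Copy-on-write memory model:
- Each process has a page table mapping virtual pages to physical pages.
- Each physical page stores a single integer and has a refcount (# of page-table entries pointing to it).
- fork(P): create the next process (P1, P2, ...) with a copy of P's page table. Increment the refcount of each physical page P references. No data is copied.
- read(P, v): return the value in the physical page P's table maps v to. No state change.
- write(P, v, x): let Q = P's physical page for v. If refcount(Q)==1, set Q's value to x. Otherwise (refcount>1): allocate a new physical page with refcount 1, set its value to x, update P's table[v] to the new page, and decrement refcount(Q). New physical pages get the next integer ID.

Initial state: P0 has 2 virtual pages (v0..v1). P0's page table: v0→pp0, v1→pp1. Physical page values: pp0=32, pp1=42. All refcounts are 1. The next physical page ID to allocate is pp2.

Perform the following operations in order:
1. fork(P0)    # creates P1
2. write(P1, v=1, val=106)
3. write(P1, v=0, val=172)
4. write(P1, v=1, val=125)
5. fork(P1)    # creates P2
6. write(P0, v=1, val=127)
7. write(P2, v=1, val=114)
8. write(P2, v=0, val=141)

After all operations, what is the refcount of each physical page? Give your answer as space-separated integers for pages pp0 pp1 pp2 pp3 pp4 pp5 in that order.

Answer: 1 1 1 1 1 1

Derivation:
Op 1: fork(P0) -> P1. 2 ppages; refcounts: pp0:2 pp1:2
Op 2: write(P1, v1, 106). refcount(pp1)=2>1 -> COPY to pp2. 3 ppages; refcounts: pp0:2 pp1:1 pp2:1
Op 3: write(P1, v0, 172). refcount(pp0)=2>1 -> COPY to pp3. 4 ppages; refcounts: pp0:1 pp1:1 pp2:1 pp3:1
Op 4: write(P1, v1, 125). refcount(pp2)=1 -> write in place. 4 ppages; refcounts: pp0:1 pp1:1 pp2:1 pp3:1
Op 5: fork(P1) -> P2. 4 ppages; refcounts: pp0:1 pp1:1 pp2:2 pp3:2
Op 6: write(P0, v1, 127). refcount(pp1)=1 -> write in place. 4 ppages; refcounts: pp0:1 pp1:1 pp2:2 pp3:2
Op 7: write(P2, v1, 114). refcount(pp2)=2>1 -> COPY to pp4. 5 ppages; refcounts: pp0:1 pp1:1 pp2:1 pp3:2 pp4:1
Op 8: write(P2, v0, 141). refcount(pp3)=2>1 -> COPY to pp5. 6 ppages; refcounts: pp0:1 pp1:1 pp2:1 pp3:1 pp4:1 pp5:1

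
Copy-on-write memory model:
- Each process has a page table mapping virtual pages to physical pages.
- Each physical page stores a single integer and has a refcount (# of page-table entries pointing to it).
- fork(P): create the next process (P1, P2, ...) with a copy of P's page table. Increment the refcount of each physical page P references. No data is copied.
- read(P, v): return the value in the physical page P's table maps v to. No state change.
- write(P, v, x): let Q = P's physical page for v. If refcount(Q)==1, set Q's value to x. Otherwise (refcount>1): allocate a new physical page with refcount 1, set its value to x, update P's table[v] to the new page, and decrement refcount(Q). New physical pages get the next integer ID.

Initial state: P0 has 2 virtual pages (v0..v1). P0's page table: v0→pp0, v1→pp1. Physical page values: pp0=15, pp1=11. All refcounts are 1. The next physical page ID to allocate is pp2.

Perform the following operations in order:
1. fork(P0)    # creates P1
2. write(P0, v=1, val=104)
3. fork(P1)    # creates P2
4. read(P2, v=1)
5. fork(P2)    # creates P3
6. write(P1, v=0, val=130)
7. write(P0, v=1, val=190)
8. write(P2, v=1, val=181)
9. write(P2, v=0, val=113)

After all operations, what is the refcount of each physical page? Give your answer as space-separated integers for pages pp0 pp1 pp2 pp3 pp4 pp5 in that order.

Op 1: fork(P0) -> P1. 2 ppages; refcounts: pp0:2 pp1:2
Op 2: write(P0, v1, 104). refcount(pp1)=2>1 -> COPY to pp2. 3 ppages; refcounts: pp0:2 pp1:1 pp2:1
Op 3: fork(P1) -> P2. 3 ppages; refcounts: pp0:3 pp1:2 pp2:1
Op 4: read(P2, v1) -> 11. No state change.
Op 5: fork(P2) -> P3. 3 ppages; refcounts: pp0:4 pp1:3 pp2:1
Op 6: write(P1, v0, 130). refcount(pp0)=4>1 -> COPY to pp3. 4 ppages; refcounts: pp0:3 pp1:3 pp2:1 pp3:1
Op 7: write(P0, v1, 190). refcount(pp2)=1 -> write in place. 4 ppages; refcounts: pp0:3 pp1:3 pp2:1 pp3:1
Op 8: write(P2, v1, 181). refcount(pp1)=3>1 -> COPY to pp4. 5 ppages; refcounts: pp0:3 pp1:2 pp2:1 pp3:1 pp4:1
Op 9: write(P2, v0, 113). refcount(pp0)=3>1 -> COPY to pp5. 6 ppages; refcounts: pp0:2 pp1:2 pp2:1 pp3:1 pp4:1 pp5:1

Answer: 2 2 1 1 1 1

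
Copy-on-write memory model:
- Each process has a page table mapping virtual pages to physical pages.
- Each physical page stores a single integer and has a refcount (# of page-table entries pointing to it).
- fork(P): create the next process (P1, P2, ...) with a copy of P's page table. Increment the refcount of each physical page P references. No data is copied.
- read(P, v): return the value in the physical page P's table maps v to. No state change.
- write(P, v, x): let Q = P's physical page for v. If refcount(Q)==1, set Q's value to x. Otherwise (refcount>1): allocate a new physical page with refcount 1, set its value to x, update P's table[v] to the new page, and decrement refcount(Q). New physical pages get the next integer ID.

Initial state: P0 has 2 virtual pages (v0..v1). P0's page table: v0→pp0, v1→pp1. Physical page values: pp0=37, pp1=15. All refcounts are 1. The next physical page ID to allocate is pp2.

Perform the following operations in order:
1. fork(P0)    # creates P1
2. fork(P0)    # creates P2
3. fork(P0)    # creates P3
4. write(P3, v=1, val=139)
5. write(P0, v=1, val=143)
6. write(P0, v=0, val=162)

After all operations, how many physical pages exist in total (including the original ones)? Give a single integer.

Op 1: fork(P0) -> P1. 2 ppages; refcounts: pp0:2 pp1:2
Op 2: fork(P0) -> P2. 2 ppages; refcounts: pp0:3 pp1:3
Op 3: fork(P0) -> P3. 2 ppages; refcounts: pp0:4 pp1:4
Op 4: write(P3, v1, 139). refcount(pp1)=4>1 -> COPY to pp2. 3 ppages; refcounts: pp0:4 pp1:3 pp2:1
Op 5: write(P0, v1, 143). refcount(pp1)=3>1 -> COPY to pp3. 4 ppages; refcounts: pp0:4 pp1:2 pp2:1 pp3:1
Op 6: write(P0, v0, 162). refcount(pp0)=4>1 -> COPY to pp4. 5 ppages; refcounts: pp0:3 pp1:2 pp2:1 pp3:1 pp4:1

Answer: 5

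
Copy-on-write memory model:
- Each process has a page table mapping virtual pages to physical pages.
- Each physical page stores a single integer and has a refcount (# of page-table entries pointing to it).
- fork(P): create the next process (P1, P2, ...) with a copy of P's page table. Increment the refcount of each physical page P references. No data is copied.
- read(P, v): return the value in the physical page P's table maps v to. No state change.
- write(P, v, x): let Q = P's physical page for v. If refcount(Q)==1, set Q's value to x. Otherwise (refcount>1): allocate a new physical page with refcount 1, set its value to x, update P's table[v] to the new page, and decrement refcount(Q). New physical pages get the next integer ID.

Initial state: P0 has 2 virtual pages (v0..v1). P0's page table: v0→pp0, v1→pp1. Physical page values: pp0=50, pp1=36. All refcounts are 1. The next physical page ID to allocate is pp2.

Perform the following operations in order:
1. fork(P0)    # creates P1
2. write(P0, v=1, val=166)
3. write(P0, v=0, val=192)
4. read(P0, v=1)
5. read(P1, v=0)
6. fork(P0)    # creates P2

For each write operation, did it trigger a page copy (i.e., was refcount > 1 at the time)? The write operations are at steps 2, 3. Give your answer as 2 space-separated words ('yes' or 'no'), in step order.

Op 1: fork(P0) -> P1. 2 ppages; refcounts: pp0:2 pp1:2
Op 2: write(P0, v1, 166). refcount(pp1)=2>1 -> COPY to pp2. 3 ppages; refcounts: pp0:2 pp1:1 pp2:1
Op 3: write(P0, v0, 192). refcount(pp0)=2>1 -> COPY to pp3. 4 ppages; refcounts: pp0:1 pp1:1 pp2:1 pp3:1
Op 4: read(P0, v1) -> 166. No state change.
Op 5: read(P1, v0) -> 50. No state change.
Op 6: fork(P0) -> P2. 4 ppages; refcounts: pp0:1 pp1:1 pp2:2 pp3:2

yes yes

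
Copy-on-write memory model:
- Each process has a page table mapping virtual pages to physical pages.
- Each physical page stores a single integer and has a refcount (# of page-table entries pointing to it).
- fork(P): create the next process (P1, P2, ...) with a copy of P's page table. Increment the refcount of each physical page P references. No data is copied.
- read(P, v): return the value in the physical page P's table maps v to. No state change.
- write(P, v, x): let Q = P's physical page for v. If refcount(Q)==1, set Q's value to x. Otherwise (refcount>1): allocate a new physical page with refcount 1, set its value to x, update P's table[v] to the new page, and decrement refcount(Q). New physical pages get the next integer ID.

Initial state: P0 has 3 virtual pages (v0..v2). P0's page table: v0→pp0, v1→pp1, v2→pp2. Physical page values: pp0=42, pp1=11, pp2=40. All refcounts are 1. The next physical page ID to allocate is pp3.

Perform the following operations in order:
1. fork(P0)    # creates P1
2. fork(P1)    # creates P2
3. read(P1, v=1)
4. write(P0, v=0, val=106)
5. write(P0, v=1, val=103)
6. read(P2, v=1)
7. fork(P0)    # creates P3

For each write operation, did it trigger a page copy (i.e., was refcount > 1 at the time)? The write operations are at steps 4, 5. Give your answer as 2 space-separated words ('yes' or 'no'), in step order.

Op 1: fork(P0) -> P1. 3 ppages; refcounts: pp0:2 pp1:2 pp2:2
Op 2: fork(P1) -> P2. 3 ppages; refcounts: pp0:3 pp1:3 pp2:3
Op 3: read(P1, v1) -> 11. No state change.
Op 4: write(P0, v0, 106). refcount(pp0)=3>1 -> COPY to pp3. 4 ppages; refcounts: pp0:2 pp1:3 pp2:3 pp3:1
Op 5: write(P0, v1, 103). refcount(pp1)=3>1 -> COPY to pp4. 5 ppages; refcounts: pp0:2 pp1:2 pp2:3 pp3:1 pp4:1
Op 6: read(P2, v1) -> 11. No state change.
Op 7: fork(P0) -> P3. 5 ppages; refcounts: pp0:2 pp1:2 pp2:4 pp3:2 pp4:2

yes yes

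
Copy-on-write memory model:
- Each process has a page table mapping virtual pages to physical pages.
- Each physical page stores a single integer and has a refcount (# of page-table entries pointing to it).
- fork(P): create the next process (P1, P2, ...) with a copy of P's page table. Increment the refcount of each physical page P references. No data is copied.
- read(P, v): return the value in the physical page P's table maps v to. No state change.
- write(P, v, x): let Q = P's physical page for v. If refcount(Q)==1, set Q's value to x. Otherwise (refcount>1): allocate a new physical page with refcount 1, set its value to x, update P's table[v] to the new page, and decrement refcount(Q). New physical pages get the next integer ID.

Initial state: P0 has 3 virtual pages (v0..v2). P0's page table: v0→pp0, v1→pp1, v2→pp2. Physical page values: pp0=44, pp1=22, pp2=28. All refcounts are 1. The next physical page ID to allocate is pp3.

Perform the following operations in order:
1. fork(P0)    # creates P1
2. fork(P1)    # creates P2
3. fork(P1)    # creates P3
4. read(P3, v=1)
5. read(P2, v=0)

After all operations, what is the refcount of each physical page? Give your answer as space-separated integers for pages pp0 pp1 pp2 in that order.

Op 1: fork(P0) -> P1. 3 ppages; refcounts: pp0:2 pp1:2 pp2:2
Op 2: fork(P1) -> P2. 3 ppages; refcounts: pp0:3 pp1:3 pp2:3
Op 3: fork(P1) -> P3. 3 ppages; refcounts: pp0:4 pp1:4 pp2:4
Op 4: read(P3, v1) -> 22. No state change.
Op 5: read(P2, v0) -> 44. No state change.

Answer: 4 4 4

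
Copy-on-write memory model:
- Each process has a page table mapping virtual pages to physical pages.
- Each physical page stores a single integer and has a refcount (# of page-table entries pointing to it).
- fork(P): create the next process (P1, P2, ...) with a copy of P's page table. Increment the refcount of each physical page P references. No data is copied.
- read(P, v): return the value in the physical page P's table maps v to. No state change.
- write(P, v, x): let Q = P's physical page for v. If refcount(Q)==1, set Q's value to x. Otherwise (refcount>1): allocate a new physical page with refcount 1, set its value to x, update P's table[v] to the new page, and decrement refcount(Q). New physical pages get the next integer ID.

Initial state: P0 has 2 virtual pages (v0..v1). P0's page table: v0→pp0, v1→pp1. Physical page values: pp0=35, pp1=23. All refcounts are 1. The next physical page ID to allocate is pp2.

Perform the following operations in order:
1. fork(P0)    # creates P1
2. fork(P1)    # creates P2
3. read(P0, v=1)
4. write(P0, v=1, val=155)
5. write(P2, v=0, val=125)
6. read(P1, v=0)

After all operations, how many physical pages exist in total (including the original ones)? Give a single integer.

Answer: 4

Derivation:
Op 1: fork(P0) -> P1. 2 ppages; refcounts: pp0:2 pp1:2
Op 2: fork(P1) -> P2. 2 ppages; refcounts: pp0:3 pp1:3
Op 3: read(P0, v1) -> 23. No state change.
Op 4: write(P0, v1, 155). refcount(pp1)=3>1 -> COPY to pp2. 3 ppages; refcounts: pp0:3 pp1:2 pp2:1
Op 5: write(P2, v0, 125). refcount(pp0)=3>1 -> COPY to pp3. 4 ppages; refcounts: pp0:2 pp1:2 pp2:1 pp3:1
Op 6: read(P1, v0) -> 35. No state change.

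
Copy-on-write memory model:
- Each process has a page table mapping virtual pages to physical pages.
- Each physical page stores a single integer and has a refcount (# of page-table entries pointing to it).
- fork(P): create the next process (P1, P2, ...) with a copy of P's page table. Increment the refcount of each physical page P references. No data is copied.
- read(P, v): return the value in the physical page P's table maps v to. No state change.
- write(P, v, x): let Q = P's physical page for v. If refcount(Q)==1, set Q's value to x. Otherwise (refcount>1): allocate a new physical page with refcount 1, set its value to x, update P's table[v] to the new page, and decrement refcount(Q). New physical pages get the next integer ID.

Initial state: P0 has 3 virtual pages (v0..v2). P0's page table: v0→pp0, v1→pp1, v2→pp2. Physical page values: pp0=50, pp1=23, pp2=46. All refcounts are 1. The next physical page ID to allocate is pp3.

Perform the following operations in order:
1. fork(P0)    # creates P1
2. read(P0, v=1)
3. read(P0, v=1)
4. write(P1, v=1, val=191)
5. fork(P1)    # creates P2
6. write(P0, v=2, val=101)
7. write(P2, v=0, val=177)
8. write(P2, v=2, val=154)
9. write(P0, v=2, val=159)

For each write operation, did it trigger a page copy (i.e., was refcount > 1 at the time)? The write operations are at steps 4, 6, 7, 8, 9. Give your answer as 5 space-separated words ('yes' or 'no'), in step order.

Op 1: fork(P0) -> P1. 3 ppages; refcounts: pp0:2 pp1:2 pp2:2
Op 2: read(P0, v1) -> 23. No state change.
Op 3: read(P0, v1) -> 23. No state change.
Op 4: write(P1, v1, 191). refcount(pp1)=2>1 -> COPY to pp3. 4 ppages; refcounts: pp0:2 pp1:1 pp2:2 pp3:1
Op 5: fork(P1) -> P2. 4 ppages; refcounts: pp0:3 pp1:1 pp2:3 pp3:2
Op 6: write(P0, v2, 101). refcount(pp2)=3>1 -> COPY to pp4. 5 ppages; refcounts: pp0:3 pp1:1 pp2:2 pp3:2 pp4:1
Op 7: write(P2, v0, 177). refcount(pp0)=3>1 -> COPY to pp5. 6 ppages; refcounts: pp0:2 pp1:1 pp2:2 pp3:2 pp4:1 pp5:1
Op 8: write(P2, v2, 154). refcount(pp2)=2>1 -> COPY to pp6. 7 ppages; refcounts: pp0:2 pp1:1 pp2:1 pp3:2 pp4:1 pp5:1 pp6:1
Op 9: write(P0, v2, 159). refcount(pp4)=1 -> write in place. 7 ppages; refcounts: pp0:2 pp1:1 pp2:1 pp3:2 pp4:1 pp5:1 pp6:1

yes yes yes yes no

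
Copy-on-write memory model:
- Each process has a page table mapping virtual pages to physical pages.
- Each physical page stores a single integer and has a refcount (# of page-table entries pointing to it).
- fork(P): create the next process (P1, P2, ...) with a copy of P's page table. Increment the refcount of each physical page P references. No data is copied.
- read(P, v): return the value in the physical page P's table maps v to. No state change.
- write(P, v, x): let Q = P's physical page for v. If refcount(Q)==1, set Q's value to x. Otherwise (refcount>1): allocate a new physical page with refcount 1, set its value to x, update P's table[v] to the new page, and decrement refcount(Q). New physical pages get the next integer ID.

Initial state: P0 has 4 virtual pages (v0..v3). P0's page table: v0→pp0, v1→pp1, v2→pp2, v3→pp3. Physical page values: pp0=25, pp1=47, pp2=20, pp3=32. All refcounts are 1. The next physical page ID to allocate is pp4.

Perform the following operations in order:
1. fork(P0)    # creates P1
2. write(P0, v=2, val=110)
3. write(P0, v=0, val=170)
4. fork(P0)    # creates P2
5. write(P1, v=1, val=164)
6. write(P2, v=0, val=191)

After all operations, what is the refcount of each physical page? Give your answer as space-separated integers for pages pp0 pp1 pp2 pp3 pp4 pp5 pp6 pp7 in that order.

Op 1: fork(P0) -> P1. 4 ppages; refcounts: pp0:2 pp1:2 pp2:2 pp3:2
Op 2: write(P0, v2, 110). refcount(pp2)=2>1 -> COPY to pp4. 5 ppages; refcounts: pp0:2 pp1:2 pp2:1 pp3:2 pp4:1
Op 3: write(P0, v0, 170). refcount(pp0)=2>1 -> COPY to pp5. 6 ppages; refcounts: pp0:1 pp1:2 pp2:1 pp3:2 pp4:1 pp5:1
Op 4: fork(P0) -> P2. 6 ppages; refcounts: pp0:1 pp1:3 pp2:1 pp3:3 pp4:2 pp5:2
Op 5: write(P1, v1, 164). refcount(pp1)=3>1 -> COPY to pp6. 7 ppages; refcounts: pp0:1 pp1:2 pp2:1 pp3:3 pp4:2 pp5:2 pp6:1
Op 6: write(P2, v0, 191). refcount(pp5)=2>1 -> COPY to pp7. 8 ppages; refcounts: pp0:1 pp1:2 pp2:1 pp3:3 pp4:2 pp5:1 pp6:1 pp7:1

Answer: 1 2 1 3 2 1 1 1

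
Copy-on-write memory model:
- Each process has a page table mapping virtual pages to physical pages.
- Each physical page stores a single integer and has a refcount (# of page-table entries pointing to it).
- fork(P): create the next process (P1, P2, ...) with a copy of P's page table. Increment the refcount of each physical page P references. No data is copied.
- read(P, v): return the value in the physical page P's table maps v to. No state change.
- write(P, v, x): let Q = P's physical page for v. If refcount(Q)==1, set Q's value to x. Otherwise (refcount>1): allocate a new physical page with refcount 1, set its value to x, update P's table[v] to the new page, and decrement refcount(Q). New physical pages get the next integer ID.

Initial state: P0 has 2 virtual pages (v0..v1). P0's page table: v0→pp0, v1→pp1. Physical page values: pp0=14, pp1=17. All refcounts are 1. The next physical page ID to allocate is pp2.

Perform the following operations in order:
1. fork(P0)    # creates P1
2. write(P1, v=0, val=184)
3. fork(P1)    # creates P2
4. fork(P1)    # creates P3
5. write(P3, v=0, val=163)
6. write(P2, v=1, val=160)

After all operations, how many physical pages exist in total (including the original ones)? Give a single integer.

Answer: 5

Derivation:
Op 1: fork(P0) -> P1. 2 ppages; refcounts: pp0:2 pp1:2
Op 2: write(P1, v0, 184). refcount(pp0)=2>1 -> COPY to pp2. 3 ppages; refcounts: pp0:1 pp1:2 pp2:1
Op 3: fork(P1) -> P2. 3 ppages; refcounts: pp0:1 pp1:3 pp2:2
Op 4: fork(P1) -> P3. 3 ppages; refcounts: pp0:1 pp1:4 pp2:3
Op 5: write(P3, v0, 163). refcount(pp2)=3>1 -> COPY to pp3. 4 ppages; refcounts: pp0:1 pp1:4 pp2:2 pp3:1
Op 6: write(P2, v1, 160). refcount(pp1)=4>1 -> COPY to pp4. 5 ppages; refcounts: pp0:1 pp1:3 pp2:2 pp3:1 pp4:1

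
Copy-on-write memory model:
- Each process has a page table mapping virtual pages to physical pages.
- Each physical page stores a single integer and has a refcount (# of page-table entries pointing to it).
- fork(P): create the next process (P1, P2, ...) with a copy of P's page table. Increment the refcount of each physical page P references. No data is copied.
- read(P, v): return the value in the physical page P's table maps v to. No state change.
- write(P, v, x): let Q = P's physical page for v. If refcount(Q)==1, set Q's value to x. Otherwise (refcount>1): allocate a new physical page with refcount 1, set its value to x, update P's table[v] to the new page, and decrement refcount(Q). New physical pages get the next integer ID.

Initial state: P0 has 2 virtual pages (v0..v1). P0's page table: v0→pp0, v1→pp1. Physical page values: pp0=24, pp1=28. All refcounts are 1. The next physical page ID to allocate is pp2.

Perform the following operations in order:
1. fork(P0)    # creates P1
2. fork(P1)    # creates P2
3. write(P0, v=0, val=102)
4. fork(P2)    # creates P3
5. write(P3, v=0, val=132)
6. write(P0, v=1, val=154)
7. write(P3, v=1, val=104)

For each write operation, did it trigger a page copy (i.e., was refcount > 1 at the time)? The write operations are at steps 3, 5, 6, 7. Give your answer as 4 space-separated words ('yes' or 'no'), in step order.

Op 1: fork(P0) -> P1. 2 ppages; refcounts: pp0:2 pp1:2
Op 2: fork(P1) -> P2. 2 ppages; refcounts: pp0:3 pp1:3
Op 3: write(P0, v0, 102). refcount(pp0)=3>1 -> COPY to pp2. 3 ppages; refcounts: pp0:2 pp1:3 pp2:1
Op 4: fork(P2) -> P3. 3 ppages; refcounts: pp0:3 pp1:4 pp2:1
Op 5: write(P3, v0, 132). refcount(pp0)=3>1 -> COPY to pp3. 4 ppages; refcounts: pp0:2 pp1:4 pp2:1 pp3:1
Op 6: write(P0, v1, 154). refcount(pp1)=4>1 -> COPY to pp4. 5 ppages; refcounts: pp0:2 pp1:3 pp2:1 pp3:1 pp4:1
Op 7: write(P3, v1, 104). refcount(pp1)=3>1 -> COPY to pp5. 6 ppages; refcounts: pp0:2 pp1:2 pp2:1 pp3:1 pp4:1 pp5:1

yes yes yes yes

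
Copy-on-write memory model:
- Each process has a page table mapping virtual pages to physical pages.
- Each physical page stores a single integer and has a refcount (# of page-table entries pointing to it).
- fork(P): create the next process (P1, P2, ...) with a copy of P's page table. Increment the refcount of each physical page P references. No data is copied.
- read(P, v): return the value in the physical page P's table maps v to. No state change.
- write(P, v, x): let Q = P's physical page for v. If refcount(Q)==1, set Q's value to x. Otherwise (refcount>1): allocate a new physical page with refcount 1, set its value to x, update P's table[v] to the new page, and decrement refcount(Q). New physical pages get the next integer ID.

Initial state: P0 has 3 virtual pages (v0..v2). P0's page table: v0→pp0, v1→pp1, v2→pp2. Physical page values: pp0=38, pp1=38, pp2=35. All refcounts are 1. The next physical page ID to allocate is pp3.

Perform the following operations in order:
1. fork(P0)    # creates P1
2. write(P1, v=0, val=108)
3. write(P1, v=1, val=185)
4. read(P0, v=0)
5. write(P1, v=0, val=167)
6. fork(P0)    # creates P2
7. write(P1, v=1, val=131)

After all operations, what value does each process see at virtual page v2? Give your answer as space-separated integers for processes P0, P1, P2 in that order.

Op 1: fork(P0) -> P1. 3 ppages; refcounts: pp0:2 pp1:2 pp2:2
Op 2: write(P1, v0, 108). refcount(pp0)=2>1 -> COPY to pp3. 4 ppages; refcounts: pp0:1 pp1:2 pp2:2 pp3:1
Op 3: write(P1, v1, 185). refcount(pp1)=2>1 -> COPY to pp4. 5 ppages; refcounts: pp0:1 pp1:1 pp2:2 pp3:1 pp4:1
Op 4: read(P0, v0) -> 38. No state change.
Op 5: write(P1, v0, 167). refcount(pp3)=1 -> write in place. 5 ppages; refcounts: pp0:1 pp1:1 pp2:2 pp3:1 pp4:1
Op 6: fork(P0) -> P2. 5 ppages; refcounts: pp0:2 pp1:2 pp2:3 pp3:1 pp4:1
Op 7: write(P1, v1, 131). refcount(pp4)=1 -> write in place. 5 ppages; refcounts: pp0:2 pp1:2 pp2:3 pp3:1 pp4:1
P0: v2 -> pp2 = 35
P1: v2 -> pp2 = 35
P2: v2 -> pp2 = 35

Answer: 35 35 35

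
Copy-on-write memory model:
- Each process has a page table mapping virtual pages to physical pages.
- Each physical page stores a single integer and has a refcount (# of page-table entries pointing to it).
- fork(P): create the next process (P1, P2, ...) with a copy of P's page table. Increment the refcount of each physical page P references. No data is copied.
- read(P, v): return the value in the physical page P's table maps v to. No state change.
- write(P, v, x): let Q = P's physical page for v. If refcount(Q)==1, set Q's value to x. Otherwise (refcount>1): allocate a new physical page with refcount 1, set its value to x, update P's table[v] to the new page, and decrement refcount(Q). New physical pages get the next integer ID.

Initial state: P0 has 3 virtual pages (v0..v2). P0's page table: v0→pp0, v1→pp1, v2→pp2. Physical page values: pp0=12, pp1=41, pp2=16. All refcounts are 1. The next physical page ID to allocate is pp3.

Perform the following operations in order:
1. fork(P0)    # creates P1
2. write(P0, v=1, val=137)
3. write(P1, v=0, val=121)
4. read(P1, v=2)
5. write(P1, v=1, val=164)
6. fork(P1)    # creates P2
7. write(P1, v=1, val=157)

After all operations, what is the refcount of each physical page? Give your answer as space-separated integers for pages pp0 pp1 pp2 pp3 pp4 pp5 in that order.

Op 1: fork(P0) -> P1. 3 ppages; refcounts: pp0:2 pp1:2 pp2:2
Op 2: write(P0, v1, 137). refcount(pp1)=2>1 -> COPY to pp3. 4 ppages; refcounts: pp0:2 pp1:1 pp2:2 pp3:1
Op 3: write(P1, v0, 121). refcount(pp0)=2>1 -> COPY to pp4. 5 ppages; refcounts: pp0:1 pp1:1 pp2:2 pp3:1 pp4:1
Op 4: read(P1, v2) -> 16. No state change.
Op 5: write(P1, v1, 164). refcount(pp1)=1 -> write in place. 5 ppages; refcounts: pp0:1 pp1:1 pp2:2 pp3:1 pp4:1
Op 6: fork(P1) -> P2. 5 ppages; refcounts: pp0:1 pp1:2 pp2:3 pp3:1 pp4:2
Op 7: write(P1, v1, 157). refcount(pp1)=2>1 -> COPY to pp5. 6 ppages; refcounts: pp0:1 pp1:1 pp2:3 pp3:1 pp4:2 pp5:1

Answer: 1 1 3 1 2 1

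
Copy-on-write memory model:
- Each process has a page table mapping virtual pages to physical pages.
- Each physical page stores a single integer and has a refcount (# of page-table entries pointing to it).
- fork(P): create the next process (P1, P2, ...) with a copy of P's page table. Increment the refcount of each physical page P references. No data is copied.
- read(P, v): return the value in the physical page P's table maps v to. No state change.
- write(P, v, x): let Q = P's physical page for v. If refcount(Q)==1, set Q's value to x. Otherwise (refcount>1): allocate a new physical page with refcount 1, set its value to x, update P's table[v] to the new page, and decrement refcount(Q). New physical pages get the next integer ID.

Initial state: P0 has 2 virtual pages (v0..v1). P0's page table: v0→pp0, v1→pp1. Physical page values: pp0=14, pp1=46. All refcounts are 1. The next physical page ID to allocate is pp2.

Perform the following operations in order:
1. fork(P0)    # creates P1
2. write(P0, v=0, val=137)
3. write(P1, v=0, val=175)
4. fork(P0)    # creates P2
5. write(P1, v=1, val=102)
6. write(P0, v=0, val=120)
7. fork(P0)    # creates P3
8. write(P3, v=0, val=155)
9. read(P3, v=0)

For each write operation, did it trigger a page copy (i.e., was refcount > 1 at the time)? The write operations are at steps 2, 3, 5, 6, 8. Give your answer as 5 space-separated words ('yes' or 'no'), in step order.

Op 1: fork(P0) -> P1. 2 ppages; refcounts: pp0:2 pp1:2
Op 2: write(P0, v0, 137). refcount(pp0)=2>1 -> COPY to pp2. 3 ppages; refcounts: pp0:1 pp1:2 pp2:1
Op 3: write(P1, v0, 175). refcount(pp0)=1 -> write in place. 3 ppages; refcounts: pp0:1 pp1:2 pp2:1
Op 4: fork(P0) -> P2. 3 ppages; refcounts: pp0:1 pp1:3 pp2:2
Op 5: write(P1, v1, 102). refcount(pp1)=3>1 -> COPY to pp3. 4 ppages; refcounts: pp0:1 pp1:2 pp2:2 pp3:1
Op 6: write(P0, v0, 120). refcount(pp2)=2>1 -> COPY to pp4. 5 ppages; refcounts: pp0:1 pp1:2 pp2:1 pp3:1 pp4:1
Op 7: fork(P0) -> P3. 5 ppages; refcounts: pp0:1 pp1:3 pp2:1 pp3:1 pp4:2
Op 8: write(P3, v0, 155). refcount(pp4)=2>1 -> COPY to pp5. 6 ppages; refcounts: pp0:1 pp1:3 pp2:1 pp3:1 pp4:1 pp5:1
Op 9: read(P3, v0) -> 155. No state change.

yes no yes yes yes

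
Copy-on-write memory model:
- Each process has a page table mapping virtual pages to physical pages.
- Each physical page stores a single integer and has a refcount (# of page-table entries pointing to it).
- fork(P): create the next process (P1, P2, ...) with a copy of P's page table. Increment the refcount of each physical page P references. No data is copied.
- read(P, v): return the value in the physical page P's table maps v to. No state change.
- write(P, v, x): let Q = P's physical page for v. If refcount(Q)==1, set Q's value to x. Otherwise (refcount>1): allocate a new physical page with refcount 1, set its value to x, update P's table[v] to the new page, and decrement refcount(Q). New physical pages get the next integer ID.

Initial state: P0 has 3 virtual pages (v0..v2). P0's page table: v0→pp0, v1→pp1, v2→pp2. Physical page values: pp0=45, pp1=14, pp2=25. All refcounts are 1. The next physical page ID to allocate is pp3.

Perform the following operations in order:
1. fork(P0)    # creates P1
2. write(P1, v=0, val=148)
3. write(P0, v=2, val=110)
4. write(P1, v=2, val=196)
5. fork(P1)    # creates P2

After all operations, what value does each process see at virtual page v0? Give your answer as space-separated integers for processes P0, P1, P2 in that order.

Op 1: fork(P0) -> P1. 3 ppages; refcounts: pp0:2 pp1:2 pp2:2
Op 2: write(P1, v0, 148). refcount(pp0)=2>1 -> COPY to pp3. 4 ppages; refcounts: pp0:1 pp1:2 pp2:2 pp3:1
Op 3: write(P0, v2, 110). refcount(pp2)=2>1 -> COPY to pp4. 5 ppages; refcounts: pp0:1 pp1:2 pp2:1 pp3:1 pp4:1
Op 4: write(P1, v2, 196). refcount(pp2)=1 -> write in place. 5 ppages; refcounts: pp0:1 pp1:2 pp2:1 pp3:1 pp4:1
Op 5: fork(P1) -> P2. 5 ppages; refcounts: pp0:1 pp1:3 pp2:2 pp3:2 pp4:1
P0: v0 -> pp0 = 45
P1: v0 -> pp3 = 148
P2: v0 -> pp3 = 148

Answer: 45 148 148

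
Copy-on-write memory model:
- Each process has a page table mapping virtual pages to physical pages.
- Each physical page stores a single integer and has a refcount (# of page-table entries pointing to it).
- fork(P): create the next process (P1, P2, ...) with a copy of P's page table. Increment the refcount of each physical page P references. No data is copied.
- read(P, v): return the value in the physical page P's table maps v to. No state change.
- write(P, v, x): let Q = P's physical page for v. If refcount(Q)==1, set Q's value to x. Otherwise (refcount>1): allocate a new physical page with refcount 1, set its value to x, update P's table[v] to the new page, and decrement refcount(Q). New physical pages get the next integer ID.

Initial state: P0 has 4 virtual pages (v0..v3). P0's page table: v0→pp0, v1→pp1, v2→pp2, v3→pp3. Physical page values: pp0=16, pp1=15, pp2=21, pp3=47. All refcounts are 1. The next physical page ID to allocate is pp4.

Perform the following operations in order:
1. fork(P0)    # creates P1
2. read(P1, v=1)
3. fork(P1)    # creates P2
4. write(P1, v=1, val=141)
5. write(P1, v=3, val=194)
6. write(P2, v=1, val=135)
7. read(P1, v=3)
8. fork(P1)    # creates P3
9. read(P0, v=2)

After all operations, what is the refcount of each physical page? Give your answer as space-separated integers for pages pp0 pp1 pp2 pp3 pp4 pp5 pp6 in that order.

Answer: 4 1 4 2 2 2 1

Derivation:
Op 1: fork(P0) -> P1. 4 ppages; refcounts: pp0:2 pp1:2 pp2:2 pp3:2
Op 2: read(P1, v1) -> 15. No state change.
Op 3: fork(P1) -> P2. 4 ppages; refcounts: pp0:3 pp1:3 pp2:3 pp3:3
Op 4: write(P1, v1, 141). refcount(pp1)=3>1 -> COPY to pp4. 5 ppages; refcounts: pp0:3 pp1:2 pp2:3 pp3:3 pp4:1
Op 5: write(P1, v3, 194). refcount(pp3)=3>1 -> COPY to pp5. 6 ppages; refcounts: pp0:3 pp1:2 pp2:3 pp3:2 pp4:1 pp5:1
Op 6: write(P2, v1, 135). refcount(pp1)=2>1 -> COPY to pp6. 7 ppages; refcounts: pp0:3 pp1:1 pp2:3 pp3:2 pp4:1 pp5:1 pp6:1
Op 7: read(P1, v3) -> 194. No state change.
Op 8: fork(P1) -> P3. 7 ppages; refcounts: pp0:4 pp1:1 pp2:4 pp3:2 pp4:2 pp5:2 pp6:1
Op 9: read(P0, v2) -> 21. No state change.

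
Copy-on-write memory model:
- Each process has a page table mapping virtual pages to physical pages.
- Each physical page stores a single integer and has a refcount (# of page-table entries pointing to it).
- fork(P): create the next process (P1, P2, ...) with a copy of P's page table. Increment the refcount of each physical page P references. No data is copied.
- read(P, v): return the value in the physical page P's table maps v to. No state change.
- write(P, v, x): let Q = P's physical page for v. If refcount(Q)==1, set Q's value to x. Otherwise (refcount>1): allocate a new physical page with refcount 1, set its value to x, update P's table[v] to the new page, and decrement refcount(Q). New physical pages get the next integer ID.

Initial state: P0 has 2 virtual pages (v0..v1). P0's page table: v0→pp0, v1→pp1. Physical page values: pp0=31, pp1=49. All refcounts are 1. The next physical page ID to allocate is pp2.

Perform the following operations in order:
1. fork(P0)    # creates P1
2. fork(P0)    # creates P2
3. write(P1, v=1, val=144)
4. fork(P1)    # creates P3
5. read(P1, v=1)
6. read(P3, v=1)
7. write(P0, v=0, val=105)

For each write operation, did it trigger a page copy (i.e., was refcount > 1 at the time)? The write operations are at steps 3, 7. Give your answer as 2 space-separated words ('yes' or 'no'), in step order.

Op 1: fork(P0) -> P1. 2 ppages; refcounts: pp0:2 pp1:2
Op 2: fork(P0) -> P2. 2 ppages; refcounts: pp0:3 pp1:3
Op 3: write(P1, v1, 144). refcount(pp1)=3>1 -> COPY to pp2. 3 ppages; refcounts: pp0:3 pp1:2 pp2:1
Op 4: fork(P1) -> P3. 3 ppages; refcounts: pp0:4 pp1:2 pp2:2
Op 5: read(P1, v1) -> 144. No state change.
Op 6: read(P3, v1) -> 144. No state change.
Op 7: write(P0, v0, 105). refcount(pp0)=4>1 -> COPY to pp3. 4 ppages; refcounts: pp0:3 pp1:2 pp2:2 pp3:1

yes yes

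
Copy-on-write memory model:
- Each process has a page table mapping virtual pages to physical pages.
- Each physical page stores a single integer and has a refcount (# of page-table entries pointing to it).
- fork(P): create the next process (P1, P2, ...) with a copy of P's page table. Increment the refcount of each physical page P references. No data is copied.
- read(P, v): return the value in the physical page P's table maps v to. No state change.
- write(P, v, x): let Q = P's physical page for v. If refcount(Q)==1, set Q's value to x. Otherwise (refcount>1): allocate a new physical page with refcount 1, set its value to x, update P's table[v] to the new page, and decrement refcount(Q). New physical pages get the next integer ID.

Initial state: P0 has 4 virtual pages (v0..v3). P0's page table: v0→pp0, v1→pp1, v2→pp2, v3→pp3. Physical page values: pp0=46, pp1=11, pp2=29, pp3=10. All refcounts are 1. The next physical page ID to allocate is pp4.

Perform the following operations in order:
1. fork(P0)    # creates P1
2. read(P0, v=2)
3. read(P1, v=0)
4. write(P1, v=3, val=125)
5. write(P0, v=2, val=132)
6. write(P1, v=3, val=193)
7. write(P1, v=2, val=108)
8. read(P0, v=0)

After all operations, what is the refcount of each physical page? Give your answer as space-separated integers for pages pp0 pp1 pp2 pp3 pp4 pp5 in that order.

Answer: 2 2 1 1 1 1

Derivation:
Op 1: fork(P0) -> P1. 4 ppages; refcounts: pp0:2 pp1:2 pp2:2 pp3:2
Op 2: read(P0, v2) -> 29. No state change.
Op 3: read(P1, v0) -> 46. No state change.
Op 4: write(P1, v3, 125). refcount(pp3)=2>1 -> COPY to pp4. 5 ppages; refcounts: pp0:2 pp1:2 pp2:2 pp3:1 pp4:1
Op 5: write(P0, v2, 132). refcount(pp2)=2>1 -> COPY to pp5. 6 ppages; refcounts: pp0:2 pp1:2 pp2:1 pp3:1 pp4:1 pp5:1
Op 6: write(P1, v3, 193). refcount(pp4)=1 -> write in place. 6 ppages; refcounts: pp0:2 pp1:2 pp2:1 pp3:1 pp4:1 pp5:1
Op 7: write(P1, v2, 108). refcount(pp2)=1 -> write in place. 6 ppages; refcounts: pp0:2 pp1:2 pp2:1 pp3:1 pp4:1 pp5:1
Op 8: read(P0, v0) -> 46. No state change.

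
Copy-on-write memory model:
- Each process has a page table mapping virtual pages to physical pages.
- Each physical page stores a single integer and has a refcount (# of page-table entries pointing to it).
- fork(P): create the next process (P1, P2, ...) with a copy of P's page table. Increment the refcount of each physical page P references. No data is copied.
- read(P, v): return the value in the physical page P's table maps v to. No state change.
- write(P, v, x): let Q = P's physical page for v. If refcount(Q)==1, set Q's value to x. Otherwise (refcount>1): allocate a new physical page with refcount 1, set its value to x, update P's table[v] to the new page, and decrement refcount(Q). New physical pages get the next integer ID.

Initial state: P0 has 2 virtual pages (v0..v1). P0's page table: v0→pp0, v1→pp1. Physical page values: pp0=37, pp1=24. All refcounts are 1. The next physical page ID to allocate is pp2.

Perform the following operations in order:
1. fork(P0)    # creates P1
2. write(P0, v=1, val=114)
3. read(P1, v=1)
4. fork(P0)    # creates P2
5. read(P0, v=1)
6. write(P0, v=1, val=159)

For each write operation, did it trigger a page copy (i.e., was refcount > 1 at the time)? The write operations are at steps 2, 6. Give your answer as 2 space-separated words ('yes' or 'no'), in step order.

Op 1: fork(P0) -> P1. 2 ppages; refcounts: pp0:2 pp1:2
Op 2: write(P0, v1, 114). refcount(pp1)=2>1 -> COPY to pp2. 3 ppages; refcounts: pp0:2 pp1:1 pp2:1
Op 3: read(P1, v1) -> 24. No state change.
Op 4: fork(P0) -> P2. 3 ppages; refcounts: pp0:3 pp1:1 pp2:2
Op 5: read(P0, v1) -> 114. No state change.
Op 6: write(P0, v1, 159). refcount(pp2)=2>1 -> COPY to pp3. 4 ppages; refcounts: pp0:3 pp1:1 pp2:1 pp3:1

yes yes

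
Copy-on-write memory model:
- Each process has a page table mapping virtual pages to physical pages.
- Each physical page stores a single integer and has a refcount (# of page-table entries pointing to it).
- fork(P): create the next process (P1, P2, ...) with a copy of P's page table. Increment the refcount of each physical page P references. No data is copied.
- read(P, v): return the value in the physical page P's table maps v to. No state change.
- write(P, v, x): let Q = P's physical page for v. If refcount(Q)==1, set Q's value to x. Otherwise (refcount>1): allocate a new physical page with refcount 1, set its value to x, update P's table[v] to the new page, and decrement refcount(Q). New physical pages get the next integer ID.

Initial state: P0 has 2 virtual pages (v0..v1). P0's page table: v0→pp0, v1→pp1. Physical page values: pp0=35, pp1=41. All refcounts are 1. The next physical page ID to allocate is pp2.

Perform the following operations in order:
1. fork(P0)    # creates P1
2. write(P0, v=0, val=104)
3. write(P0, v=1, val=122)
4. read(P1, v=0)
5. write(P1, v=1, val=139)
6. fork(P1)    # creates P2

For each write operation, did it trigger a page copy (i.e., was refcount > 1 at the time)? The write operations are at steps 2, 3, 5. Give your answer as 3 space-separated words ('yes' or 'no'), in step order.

Op 1: fork(P0) -> P1. 2 ppages; refcounts: pp0:2 pp1:2
Op 2: write(P0, v0, 104). refcount(pp0)=2>1 -> COPY to pp2. 3 ppages; refcounts: pp0:1 pp1:2 pp2:1
Op 3: write(P0, v1, 122). refcount(pp1)=2>1 -> COPY to pp3. 4 ppages; refcounts: pp0:1 pp1:1 pp2:1 pp3:1
Op 4: read(P1, v0) -> 35. No state change.
Op 5: write(P1, v1, 139). refcount(pp1)=1 -> write in place. 4 ppages; refcounts: pp0:1 pp1:1 pp2:1 pp3:1
Op 6: fork(P1) -> P2. 4 ppages; refcounts: pp0:2 pp1:2 pp2:1 pp3:1

yes yes no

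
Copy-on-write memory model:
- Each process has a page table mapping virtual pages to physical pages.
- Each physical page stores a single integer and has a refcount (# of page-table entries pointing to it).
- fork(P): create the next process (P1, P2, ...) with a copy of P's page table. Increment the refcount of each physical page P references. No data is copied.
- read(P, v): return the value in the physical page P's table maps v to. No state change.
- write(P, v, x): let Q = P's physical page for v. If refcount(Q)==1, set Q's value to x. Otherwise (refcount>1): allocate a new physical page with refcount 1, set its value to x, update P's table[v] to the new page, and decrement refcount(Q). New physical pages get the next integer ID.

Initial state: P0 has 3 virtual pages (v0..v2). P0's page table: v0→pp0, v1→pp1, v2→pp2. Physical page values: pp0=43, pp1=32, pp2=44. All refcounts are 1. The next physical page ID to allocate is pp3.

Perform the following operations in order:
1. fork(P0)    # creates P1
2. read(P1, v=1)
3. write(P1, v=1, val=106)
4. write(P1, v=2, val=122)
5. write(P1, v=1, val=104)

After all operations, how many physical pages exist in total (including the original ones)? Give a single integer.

Answer: 5

Derivation:
Op 1: fork(P0) -> P1. 3 ppages; refcounts: pp0:2 pp1:2 pp2:2
Op 2: read(P1, v1) -> 32. No state change.
Op 3: write(P1, v1, 106). refcount(pp1)=2>1 -> COPY to pp3. 4 ppages; refcounts: pp0:2 pp1:1 pp2:2 pp3:1
Op 4: write(P1, v2, 122). refcount(pp2)=2>1 -> COPY to pp4. 5 ppages; refcounts: pp0:2 pp1:1 pp2:1 pp3:1 pp4:1
Op 5: write(P1, v1, 104). refcount(pp3)=1 -> write in place. 5 ppages; refcounts: pp0:2 pp1:1 pp2:1 pp3:1 pp4:1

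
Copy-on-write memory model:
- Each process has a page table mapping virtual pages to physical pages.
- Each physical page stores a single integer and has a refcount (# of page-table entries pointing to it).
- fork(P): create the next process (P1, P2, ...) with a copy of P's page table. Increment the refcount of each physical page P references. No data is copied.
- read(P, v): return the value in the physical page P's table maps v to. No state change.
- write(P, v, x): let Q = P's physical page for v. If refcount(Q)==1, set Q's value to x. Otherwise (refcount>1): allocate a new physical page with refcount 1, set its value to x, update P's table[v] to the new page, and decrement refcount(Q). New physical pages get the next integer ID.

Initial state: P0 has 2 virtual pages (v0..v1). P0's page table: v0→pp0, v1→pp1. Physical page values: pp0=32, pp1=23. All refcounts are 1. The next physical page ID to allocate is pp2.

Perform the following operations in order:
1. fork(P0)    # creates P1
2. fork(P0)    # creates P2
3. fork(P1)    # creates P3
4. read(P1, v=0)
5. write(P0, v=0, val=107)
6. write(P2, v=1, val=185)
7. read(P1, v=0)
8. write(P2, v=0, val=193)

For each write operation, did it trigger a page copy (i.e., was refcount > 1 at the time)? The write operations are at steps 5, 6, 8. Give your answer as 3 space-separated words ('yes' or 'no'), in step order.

Op 1: fork(P0) -> P1. 2 ppages; refcounts: pp0:2 pp1:2
Op 2: fork(P0) -> P2. 2 ppages; refcounts: pp0:3 pp1:3
Op 3: fork(P1) -> P3. 2 ppages; refcounts: pp0:4 pp1:4
Op 4: read(P1, v0) -> 32. No state change.
Op 5: write(P0, v0, 107). refcount(pp0)=4>1 -> COPY to pp2. 3 ppages; refcounts: pp0:3 pp1:4 pp2:1
Op 6: write(P2, v1, 185). refcount(pp1)=4>1 -> COPY to pp3. 4 ppages; refcounts: pp0:3 pp1:3 pp2:1 pp3:1
Op 7: read(P1, v0) -> 32. No state change.
Op 8: write(P2, v0, 193). refcount(pp0)=3>1 -> COPY to pp4. 5 ppages; refcounts: pp0:2 pp1:3 pp2:1 pp3:1 pp4:1

yes yes yes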